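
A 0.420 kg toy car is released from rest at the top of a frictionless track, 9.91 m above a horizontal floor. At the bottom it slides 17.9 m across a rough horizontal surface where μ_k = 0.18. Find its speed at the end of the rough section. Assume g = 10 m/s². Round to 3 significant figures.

v = 11.6 m/s

Energy bookkeeping (friction removes W_f = μ_k N d):
mgh = ½mv² + μ_k m g d
W_f = μ_k mg d = (0.18)(0.420)(10)(17.9) = 13.53 J
½mv² = mgh − W_f = 41.622 − 13.53 = 28.090 J
v = √(2 × 28.090/0.420) = 11.57 m/s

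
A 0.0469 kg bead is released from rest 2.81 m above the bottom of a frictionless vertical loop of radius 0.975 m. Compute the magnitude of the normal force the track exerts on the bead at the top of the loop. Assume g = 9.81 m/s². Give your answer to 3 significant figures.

Energy from release to top (height 2r): mgh = ½mv_top² + mg(2r)
v_top² = 2g(h − 2r) = 2(9.81)(2.81 − 1.950) = 16.873 m²/s²
At the top, both N and weight point toward the centre: N + mg = mv_top²/r
N = m(v_top²/r − g) = 0.0469(16.873/0.975 − 9.81) = 0.3516 N

N = 0.352 N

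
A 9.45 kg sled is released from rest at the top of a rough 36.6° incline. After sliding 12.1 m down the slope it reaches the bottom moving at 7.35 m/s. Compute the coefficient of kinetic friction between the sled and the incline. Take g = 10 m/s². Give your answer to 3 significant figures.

μ_k = 0.465

mgh = ½mv² + μ_k (mg cosθ) L, with h = L sinθ
mgL sinθ = 681.75 J; ½mv² = 255.26 J
W_f = 681.75 − 255.26 = 426.5 J
μ_k = W_f/(mg cosθ · L) = 426.5/(75.87 × 12.1) = 0.4646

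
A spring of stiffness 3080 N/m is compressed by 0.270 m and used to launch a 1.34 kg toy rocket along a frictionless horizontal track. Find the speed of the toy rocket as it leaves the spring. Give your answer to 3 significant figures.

v = 12.9 m/s

Conservation of energy: ½kx² = ½mv²
v = x√(k/m) = 0.270 × √(3080/1.34) = 12.94 m/s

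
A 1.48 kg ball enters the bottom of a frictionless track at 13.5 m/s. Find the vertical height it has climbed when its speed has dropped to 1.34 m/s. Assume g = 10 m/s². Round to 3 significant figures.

h = 9.02 m

Conservation of energy: ½mv₁² = ½mv₂² + mgh
h = (v₁² − v₂²)/(2g) = (13.5² − 1.34²)/(2 × 10) = 9.023 m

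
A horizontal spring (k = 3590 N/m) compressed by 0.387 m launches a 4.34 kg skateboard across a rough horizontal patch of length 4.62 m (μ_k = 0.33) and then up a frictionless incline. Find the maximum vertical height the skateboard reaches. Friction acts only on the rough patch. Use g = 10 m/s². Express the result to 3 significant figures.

h = 4.67 m

Spring energy: E₀ = ½kx² = ½(3590)(0.387)² = 268.84 J
Friction: W_f = μ_k mg d = (0.33)(4.34)(10)(4.62) = 66.17 J
Energy at base of ramp: E = 268.84 − 66.17 = 202.67 J
At max height all remaining energy is PE: mgh = E ⇒ h = E/(mg) = 202.67/(4.34 × 10) = 4.670 m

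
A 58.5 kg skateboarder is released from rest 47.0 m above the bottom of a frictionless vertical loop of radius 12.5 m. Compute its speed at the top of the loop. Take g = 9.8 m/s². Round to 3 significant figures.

Energy conservation: mgh = ½mv_top² + mg(2r)
v_top² = 2g(h − 2r) = 2(9.8)(47.0 − 25.00) = 431.2
v_top = 20.77 m/s

v = 20.8 m/s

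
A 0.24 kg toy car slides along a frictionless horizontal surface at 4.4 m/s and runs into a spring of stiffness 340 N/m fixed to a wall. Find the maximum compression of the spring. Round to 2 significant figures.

x = 0.12 m

At max compression the car is momentarily at rest: ½mv² = ½kx²
x = v√(m/k) = 4.4 × √(0.24/340) = 0.1169 m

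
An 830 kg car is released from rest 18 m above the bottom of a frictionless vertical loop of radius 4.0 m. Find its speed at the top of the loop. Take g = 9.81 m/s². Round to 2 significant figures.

Energy conservation: mgh = ½mv_top² + mg(2r)
v_top² = 2g(h − 2r) = 2(9.81)(18 − 8.000) = 196.2
v_top = 14.01 m/s

v = 14 m/s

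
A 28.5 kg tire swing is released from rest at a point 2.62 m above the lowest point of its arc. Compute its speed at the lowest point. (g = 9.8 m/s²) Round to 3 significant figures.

Equating total energy at the two states: mgh = ½mv²
The mass cancels from both sides.
v = √(2gh) = √(2 × 9.8 × 2.62) = √51.352 = 7.166 m/s

v = 7.17 m/s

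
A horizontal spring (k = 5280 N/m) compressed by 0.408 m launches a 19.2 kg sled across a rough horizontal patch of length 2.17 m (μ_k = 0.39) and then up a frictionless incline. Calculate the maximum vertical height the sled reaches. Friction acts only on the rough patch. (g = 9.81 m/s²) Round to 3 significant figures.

h = 1.49 m

Spring energy: E₀ = ½kx² = ½(5280)(0.408)² = 439.46 J
Friction: W_f = μ_k mg d = (0.39)(19.2)(9.81)(2.17) = 159.4 J
Energy at base of ramp: E = 439.46 − 159.4 = 280.06 J
At max height all remaining energy is PE: mgh = E ⇒ h = E/(mg) = 280.06/(19.2 × 9.81) = 1.487 m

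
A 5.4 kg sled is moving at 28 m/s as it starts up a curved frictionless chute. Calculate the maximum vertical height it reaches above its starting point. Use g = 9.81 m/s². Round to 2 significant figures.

Setting KE at the bottom equal to PE gained: ½mv² = mgh
h = v²/(2g) = 28²/(2 × 9.81) = 39.96 m

h = 40 m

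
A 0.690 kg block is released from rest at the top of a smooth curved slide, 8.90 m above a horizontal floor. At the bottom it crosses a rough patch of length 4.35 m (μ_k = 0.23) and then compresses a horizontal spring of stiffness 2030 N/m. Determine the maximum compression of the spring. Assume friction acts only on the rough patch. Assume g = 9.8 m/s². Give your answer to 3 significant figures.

Initial energy: E₁ = mgh = (0.690)(9.8)(8.90) = 60.182 J
Friction removes W_f = μ_k mg d = (0.23)(0.690)(9.8)(4.35) = 6.765 J
Energy reaching the spring: E = 60.182 − 6.765 = 53.416 J
At max compression ½kx² = E ⇒ x = √(2E/k) = √(2 × 53.416/2030) = 0.2294 m

x = 0.229 m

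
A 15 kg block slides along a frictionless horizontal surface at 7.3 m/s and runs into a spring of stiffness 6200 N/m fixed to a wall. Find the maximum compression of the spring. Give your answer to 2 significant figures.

Conservation of energy between contact and max compression: ½mv² = ½kx²
x = v√(m/k) = 7.3 × √(15/6200) = 0.3591 m

x = 0.36 m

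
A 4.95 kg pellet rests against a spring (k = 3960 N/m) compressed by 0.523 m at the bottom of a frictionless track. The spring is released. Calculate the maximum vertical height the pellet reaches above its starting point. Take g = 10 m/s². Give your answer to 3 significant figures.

Energy conservation from release to the highest point: ½kx² = mgh
h = kx²/(2mg) = (3960)(0.523)²/(2 × 4.95 × 10) = 10.94 m

h = 10.9 m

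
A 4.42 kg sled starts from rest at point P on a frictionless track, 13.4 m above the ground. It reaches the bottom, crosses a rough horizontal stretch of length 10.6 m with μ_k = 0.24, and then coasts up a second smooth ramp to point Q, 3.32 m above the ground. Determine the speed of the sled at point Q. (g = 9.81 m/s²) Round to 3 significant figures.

v = 12.2 m/s

Energy at P: mgh₁ = (4.42)(9.81)(13.4) = 581.03 J
Friction loss: W_f = μ_k mg d = 110.3 J
At Q: ½mv² + mgh₂ = mgh₁ − W_f
½mv² = 581.03 − 110.3 − 143.96 = 326.76 J
v = √(2 × 326.76/4.42) = 12.16 m/s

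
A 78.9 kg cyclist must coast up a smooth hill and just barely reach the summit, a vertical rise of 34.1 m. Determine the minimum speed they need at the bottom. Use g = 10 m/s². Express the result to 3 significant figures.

At the top they are momentarily at rest, so all KE converts to PE: ½mv² = mgh
v = √(2gh) = √(2 × 10 × 34.1) = 26.12 m/s

v = 26.1 m/s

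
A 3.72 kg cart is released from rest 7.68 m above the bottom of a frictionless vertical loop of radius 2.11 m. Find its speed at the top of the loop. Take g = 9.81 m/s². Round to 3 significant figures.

Energy conservation: mgh = ½mv_top² + mg(2r)
v_top² = 2g(h − 2r) = 2(9.81)(7.68 − 4.220) = 67.89
v_top = 8.239 m/s

v = 8.24 m/s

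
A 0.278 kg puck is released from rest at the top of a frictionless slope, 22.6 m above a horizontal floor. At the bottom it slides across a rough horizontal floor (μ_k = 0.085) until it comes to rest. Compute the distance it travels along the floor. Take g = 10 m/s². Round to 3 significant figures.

d = 266 m

Energy at the top = energy at the end + work done against friction:
At rest all PE has been dissipated by friction: mgh = μ_k m g d
d = h/μ_k = 22.6/0.085 = 265.9 m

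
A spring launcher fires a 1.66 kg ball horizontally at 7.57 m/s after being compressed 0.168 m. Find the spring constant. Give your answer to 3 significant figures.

½kx² = ½mv²
k = mv²/x² = (1.66)(7.57)²/(0.168)² = 3370 N/m

k = 3370 N/m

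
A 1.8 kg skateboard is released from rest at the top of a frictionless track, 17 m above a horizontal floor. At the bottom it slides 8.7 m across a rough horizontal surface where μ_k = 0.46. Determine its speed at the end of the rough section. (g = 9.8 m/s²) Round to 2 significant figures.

v = 16 m/s

Applying the work–energy principle:
mgh = ½mv² + μ_k m g d
W_f = μ_k mg d = (0.46)(1.8)(9.8)(8.7) = 70.60 J
½mv² = mgh − W_f = 299.88 − 70.60 = 229.28 J
v = √(2 × 229.28/1.8) = 15.96 m/s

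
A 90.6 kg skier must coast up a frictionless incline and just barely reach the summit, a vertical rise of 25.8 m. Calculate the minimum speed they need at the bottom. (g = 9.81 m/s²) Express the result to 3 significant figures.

v = 22.5 m/s

At the top they are momentarily at rest, so all KE converts to PE: ½mv² = mgh
v = √(2gh) = √(2 × 9.81 × 25.8) = 22.50 m/s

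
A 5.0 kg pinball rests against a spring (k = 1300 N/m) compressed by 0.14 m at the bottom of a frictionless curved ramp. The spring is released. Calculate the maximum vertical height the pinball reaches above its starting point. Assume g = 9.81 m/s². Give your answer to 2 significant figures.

Energy conservation from release to the highest point: ½kx² = mgh
h = kx²/(2mg) = (1300)(0.14)²/(2 × 5.0 × 9.81) = 0.2597 m

h = 0.26 m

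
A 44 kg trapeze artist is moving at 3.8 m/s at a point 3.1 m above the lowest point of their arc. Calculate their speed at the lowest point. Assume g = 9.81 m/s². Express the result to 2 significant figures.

Energy conservation between the two points: ½mv₀² + mgh = ½mv²
v² = v₀² + 2gh = (3.8)² + 2(9.81)(3.1) = 75.262
v = √75.262 = 8.675 m/s

v = 8.7 m/s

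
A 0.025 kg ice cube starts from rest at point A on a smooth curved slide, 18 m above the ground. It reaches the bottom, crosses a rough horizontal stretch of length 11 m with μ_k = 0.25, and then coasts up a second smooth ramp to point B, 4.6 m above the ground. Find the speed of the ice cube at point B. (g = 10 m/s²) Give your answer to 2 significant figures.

Energy at A: mgh₁ = (0.025)(10)(18) = 4.5000 J
Friction loss: W_f = μ_k mg d = 0.6875 J
At B: ½mv² + mgh₂ = mgh₁ − W_f
½mv² = 4.5000 − 0.6875 − 1.1500 = 2.6625 J
v = √(2 × 2.6625/0.025) = 14.59 m/s

v = 15 m/s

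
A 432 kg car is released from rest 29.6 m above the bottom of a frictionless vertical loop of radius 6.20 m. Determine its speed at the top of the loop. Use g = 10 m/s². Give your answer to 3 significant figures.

Energy conservation: mgh = ½mv_top² + mg(2r)
v_top² = 2g(h − 2r) = 2(10)(29.6 − 12.40) = 344.0
v_top = 18.55 m/s

v = 18.5 m/s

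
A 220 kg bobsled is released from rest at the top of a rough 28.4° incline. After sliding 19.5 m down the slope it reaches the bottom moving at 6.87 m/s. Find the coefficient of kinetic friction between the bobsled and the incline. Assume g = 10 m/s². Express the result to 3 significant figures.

Energy balance down the incline: mg L sinθ − ½mv² = μ_k (mg cosθ) L
mgL sinθ = 20404 J; ½mv² = 5191.7 J
W_f = 20404 − 5191.7 = 15213 J
μ_k = W_f/(mg cosθ · L) = 15213/(1935 × 19.5) = 0.4031

μ_k = 0.403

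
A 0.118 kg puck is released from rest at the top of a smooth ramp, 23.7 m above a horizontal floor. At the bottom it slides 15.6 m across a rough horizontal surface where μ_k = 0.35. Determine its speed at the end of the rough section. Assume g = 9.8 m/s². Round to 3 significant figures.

v = 18.9 m/s

Applying the work–energy principle:
mgh = ½mv² + μ_k m g d
W_f = μ_k mg d = (0.35)(0.118)(9.8)(15.6) = 6.314 J
½mv² = mgh − W_f = 27.407 − 6.314 = 21.093 J
v = √(2 × 21.093/0.118) = 18.91 m/s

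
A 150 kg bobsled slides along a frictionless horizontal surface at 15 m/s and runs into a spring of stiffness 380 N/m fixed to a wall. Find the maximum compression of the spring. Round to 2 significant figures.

All KE is stored as spring PE at maximum compression: ½mv² = ½kx²
x = v√(m/k) = 15 × √(150/380) = 9.424 m

x = 9.4 m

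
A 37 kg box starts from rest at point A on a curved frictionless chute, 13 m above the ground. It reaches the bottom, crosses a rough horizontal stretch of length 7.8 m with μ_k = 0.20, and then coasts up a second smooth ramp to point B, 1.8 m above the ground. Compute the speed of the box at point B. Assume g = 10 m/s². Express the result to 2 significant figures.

Energy at A: mgh₁ = (37)(10)(13) = 4810.0 J
Friction loss: W_f = μ_k mg d = 577.2 J
At B: ½mv² + mgh₂ = mgh₁ − W_f
½mv² = 4810.0 − 577.2 − 666.00 = 3566.8 J
v = √(2 × 3566.8/37) = 13.89 m/s

v = 14 m/s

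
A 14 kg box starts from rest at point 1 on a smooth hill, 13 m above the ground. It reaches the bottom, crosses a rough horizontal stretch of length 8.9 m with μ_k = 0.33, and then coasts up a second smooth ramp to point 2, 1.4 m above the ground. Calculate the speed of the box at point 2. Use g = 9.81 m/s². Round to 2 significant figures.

Energy at 1: mgh₁ = (14)(9.81)(13) = 1785.4 J
Friction loss: W_f = μ_k mg d = 403.4 J
At 2: ½mv² + mgh₂ = mgh₁ − W_f
½mv² = 1785.4 − 403.4 − 192.28 = 1189.8 J
v = √(2 × 1189.8/14) = 13.04 m/s

v = 13 m/s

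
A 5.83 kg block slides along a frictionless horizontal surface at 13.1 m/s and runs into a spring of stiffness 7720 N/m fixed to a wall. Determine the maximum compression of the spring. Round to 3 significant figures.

Conservation of energy between contact and max compression: ½mv² = ½kx²
x = v√(m/k) = 13.1 × √(5.83/7720) = 0.3600 m

x = 0.360 m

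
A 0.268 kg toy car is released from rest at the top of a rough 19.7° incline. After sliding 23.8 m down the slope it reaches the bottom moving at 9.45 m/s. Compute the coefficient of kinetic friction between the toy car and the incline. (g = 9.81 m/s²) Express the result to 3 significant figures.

The energy dissipated by friction is the PE lost minus the KE gained:
mgL sinθ = 21.093 J; ½mv² = 11.967 J
W_f = 21.093 − 11.967 = 9.126 J
μ_k = W_f/(mg cosθ · L) = 9.126/(2.475 × 23.8) = 0.1549

μ_k = 0.155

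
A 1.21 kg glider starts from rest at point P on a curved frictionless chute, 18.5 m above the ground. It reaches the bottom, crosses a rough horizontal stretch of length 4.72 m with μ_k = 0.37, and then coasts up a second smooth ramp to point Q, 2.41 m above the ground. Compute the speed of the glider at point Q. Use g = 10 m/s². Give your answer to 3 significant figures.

v = 16.9 m/s

Energy at P: mgh₁ = (1.21)(10)(18.5) = 223.85 J
Friction loss: W_f = μ_k mg d = 21.13 J
At Q: ½mv² + mgh₂ = mgh₁ − W_f
½mv² = 223.85 − 21.13 − 29.161 = 173.56 J
v = √(2 × 173.56/1.21) = 16.94 m/s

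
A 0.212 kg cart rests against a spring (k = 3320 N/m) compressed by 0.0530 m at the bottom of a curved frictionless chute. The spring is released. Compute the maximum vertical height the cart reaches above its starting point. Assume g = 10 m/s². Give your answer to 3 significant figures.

Energy conservation from release to the highest point: ½kx² = mgh
h = kx²/(2mg) = (3320)(0.0530)²/(2 × 0.212 × 10) = 2.200 m

h = 2.20 m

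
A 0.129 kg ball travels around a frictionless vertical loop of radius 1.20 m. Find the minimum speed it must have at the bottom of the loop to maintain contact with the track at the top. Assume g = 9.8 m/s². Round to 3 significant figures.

At the top: mg = mv_top²/r ⇒ v_top² = gr = 11.76 m²/s²
Energy from bottom to top (height 2r): ½mv_bot² = ½mv_top² + mg(2r)
v_bot² = gr + 4gr = 5gr = 58.80
v_bot = √(5gr) = 7.668 m/s

v = 7.67 m/s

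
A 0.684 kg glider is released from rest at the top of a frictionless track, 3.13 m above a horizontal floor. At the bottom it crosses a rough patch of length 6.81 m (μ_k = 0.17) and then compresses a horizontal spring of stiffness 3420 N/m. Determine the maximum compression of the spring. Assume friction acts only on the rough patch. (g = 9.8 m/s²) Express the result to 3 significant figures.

Initial energy: E₁ = mgh = (0.684)(9.8)(3.13) = 20.981 J
Friction removes W_f = μ_k mg d = (0.17)(0.684)(9.8)(6.81) = 7.760 J
Energy reaching the spring: E = 20.981 − 7.760 = 13.221 J
At max compression ½kx² = E ⇒ x = √(2E/k) = √(2 × 13.221/3420) = 0.08793 m

x = 0.0879 m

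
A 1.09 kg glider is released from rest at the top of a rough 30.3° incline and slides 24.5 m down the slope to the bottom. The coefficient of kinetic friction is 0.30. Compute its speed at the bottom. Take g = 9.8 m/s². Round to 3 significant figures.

Work–energy: mg(L sinθ) − μ_k(mg cosθ)L = ½mv²
mgh = mgL sinθ = (1.09)(9.8)(24.5)sin30.3° = 132.04 J
W_f = μ_k mg cosθ · L = (0.30)(1.09)(9.8)cos30.3°·24.5 = 67.79 J
½mv² = 132.04 − 67.79 = 64.252 J
v = √(2 × 64.252/1.09) = 10.86 m/s

v = 10.9 m/s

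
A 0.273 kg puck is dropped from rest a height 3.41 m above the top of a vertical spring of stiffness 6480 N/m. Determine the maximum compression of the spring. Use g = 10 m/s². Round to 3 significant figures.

Let x be the compression. The total drop is H + x, and the puck is instantaneously at rest at max compression, so energy conservation gives:
mg(H + x) = ½kx²
½(6480)x² − (0.273)(10)x − (0.273)(10)(3.41) = 0
3240x² − 2.730x − 9.309 = 0
x = [2.730 + √(7.453 + 120649)]/(2 × 3240) = 0.05403 m

x = 0.0540 m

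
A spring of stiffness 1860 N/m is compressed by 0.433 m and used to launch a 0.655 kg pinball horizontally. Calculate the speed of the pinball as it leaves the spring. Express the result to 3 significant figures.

Conservation of energy: ½kx² = ½mv²
v = x√(k/m) = 0.433 × √(1860/0.655) = 23.07 m/s

v = 23.1 m/s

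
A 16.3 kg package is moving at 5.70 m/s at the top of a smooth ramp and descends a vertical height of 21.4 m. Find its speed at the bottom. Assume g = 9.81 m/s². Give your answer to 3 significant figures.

v = 21.3 m/s

By conservation of mechanical energy, ½mv₀² + mgh = ½mv²
v² = v₀² + 2gh = (5.70)² + 2(9.81)(21.4) = 452.36
v = √452.36 = 21.27 m/s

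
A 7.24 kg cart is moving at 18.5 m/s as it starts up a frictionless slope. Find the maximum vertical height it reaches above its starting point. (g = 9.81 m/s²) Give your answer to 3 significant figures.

By energy conservation, ½mv² = mgh
h = v²/(2g) = 18.5²/(2 × 9.81) = 17.44 m

h = 17.4 m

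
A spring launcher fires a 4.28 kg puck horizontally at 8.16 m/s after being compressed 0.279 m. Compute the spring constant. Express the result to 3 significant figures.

½kx² = ½mv²
k = mv²/x² = (4.28)(8.16)²/(0.279)² = 3661 N/m

k = 3660 N/m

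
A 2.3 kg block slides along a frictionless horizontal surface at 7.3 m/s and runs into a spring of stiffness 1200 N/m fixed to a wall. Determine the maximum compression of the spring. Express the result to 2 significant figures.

x = 0.32 m

At max compression the block is momentarily at rest: ½mv² = ½kx²
x = v√(m/k) = 7.3 × √(2.3/1200) = 0.3196 m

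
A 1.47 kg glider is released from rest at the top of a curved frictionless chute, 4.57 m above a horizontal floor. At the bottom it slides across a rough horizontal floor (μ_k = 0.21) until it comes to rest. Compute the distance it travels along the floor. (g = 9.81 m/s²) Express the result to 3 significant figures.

Energy at the top = energy at the end + work done against friction:
At rest all PE has been dissipated by friction: mgh = μ_k m g d
d = h/μ_k = 4.57/0.21 = 21.76 m

d = 21.8 m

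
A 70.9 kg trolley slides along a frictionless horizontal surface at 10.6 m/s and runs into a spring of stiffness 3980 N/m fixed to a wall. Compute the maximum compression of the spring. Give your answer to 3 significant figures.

Conservation of energy between contact and max compression: ½mv² = ½kx²
x = v√(m/k) = 10.6 × √(70.9/3980) = 1.415 m

x = 1.41 m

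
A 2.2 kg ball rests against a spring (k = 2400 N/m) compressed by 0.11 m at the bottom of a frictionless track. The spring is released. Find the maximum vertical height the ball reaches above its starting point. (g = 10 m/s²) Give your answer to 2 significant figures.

h = 0.66 m

Energy conservation from release to the highest point: ½kx² = mgh
h = kx²/(2mg) = (2400)(0.11)²/(2 × 2.2 × 10) = 0.6600 m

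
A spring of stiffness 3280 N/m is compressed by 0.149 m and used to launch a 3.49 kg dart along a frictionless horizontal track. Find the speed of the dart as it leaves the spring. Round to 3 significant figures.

Conservation of energy: ½kx² = ½mv²
v = x√(k/m) = 0.149 × √(3280/3.49) = 4.568 m/s

v = 4.57 m/s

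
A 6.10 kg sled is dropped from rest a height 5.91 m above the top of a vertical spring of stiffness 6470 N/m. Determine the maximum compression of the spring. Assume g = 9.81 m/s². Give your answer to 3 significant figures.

x = 0.340 m

Measuring PE from the top of the relaxed spring, at max compression the sled has dropped H + x with zero KE, so:
mg(H + x) = ½kx²
½(6470)x² − (6.10)(9.81)x − (6.10)(9.81)(5.91) = 0
3235x² − 59.84x − 353.7 = 0
x = [59.84 + √(3581 + 4.5764e+06)]/(2 × 3235) = 0.3400 m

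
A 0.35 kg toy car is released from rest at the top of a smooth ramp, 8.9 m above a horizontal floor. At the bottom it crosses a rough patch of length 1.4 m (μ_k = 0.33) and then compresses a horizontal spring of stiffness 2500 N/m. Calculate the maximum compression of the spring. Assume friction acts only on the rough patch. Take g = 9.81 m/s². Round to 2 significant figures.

Initial energy: E₁ = mgh = (0.35)(9.81)(8.9) = 30.558 J
Friction removes W_f = μ_k mg d = (0.33)(0.35)(9.81)(1.4) = 1.586 J
Energy reaching the spring: E = 30.558 − 1.586 = 28.972 J
At max compression ½kx² = E ⇒ x = √(2E/k) = √(2 × 28.972/2500) = 0.1522 m

x = 0.15 m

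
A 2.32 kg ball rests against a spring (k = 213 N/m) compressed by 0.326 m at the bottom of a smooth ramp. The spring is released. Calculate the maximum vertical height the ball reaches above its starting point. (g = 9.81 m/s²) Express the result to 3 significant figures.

All spring PE becomes gravitational PE at the highest point: ½kx² = mgh
h = kx²/(2mg) = (213)(0.326)²/(2 × 2.32 × 9.81) = 0.4973 m

h = 0.497 m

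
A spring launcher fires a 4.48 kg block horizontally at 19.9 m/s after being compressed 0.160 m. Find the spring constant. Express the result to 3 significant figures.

k = 69300 N/m

Energy stored in the spring equals the launch KE: ½kx² = ½mv²
k = mv²/x² = (4.48)(19.9)²/(0.160)² = 69302 N/m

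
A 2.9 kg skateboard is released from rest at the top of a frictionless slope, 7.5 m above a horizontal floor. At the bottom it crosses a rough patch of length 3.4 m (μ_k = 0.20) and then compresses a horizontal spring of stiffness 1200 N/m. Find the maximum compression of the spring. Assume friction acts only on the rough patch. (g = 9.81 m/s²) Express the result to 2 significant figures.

x = 0.57 m

Initial energy: E₁ = mgh = (2.9)(9.81)(7.5) = 213.37 J
Friction removes W_f = μ_k mg d = (0.20)(2.9)(9.81)(3.4) = 19.35 J
Energy reaching the spring: E = 213.37 − 19.35 = 194.02 J
At max compression ½kx² = E ⇒ x = √(2E/k) = √(2 × 194.02/1200) = 0.5687 m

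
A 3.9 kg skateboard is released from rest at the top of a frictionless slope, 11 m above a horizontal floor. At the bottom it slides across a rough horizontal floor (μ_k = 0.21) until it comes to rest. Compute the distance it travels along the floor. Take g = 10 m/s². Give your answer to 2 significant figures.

Energy bookkeeping (friction removes W_f = μ_k N d):
At rest all PE has been dissipated by friction: mgh = μ_k m g d
d = h/μ_k = 11/0.21 = 52.38 m

d = 52 m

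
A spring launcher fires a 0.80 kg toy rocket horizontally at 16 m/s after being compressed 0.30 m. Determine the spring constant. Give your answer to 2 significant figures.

k = 2300 N/m

Energy stored in the spring equals the launch KE: ½kx² = ½mv²
k = mv²/x² = (0.80)(16)²/(0.30)² = 2276 N/m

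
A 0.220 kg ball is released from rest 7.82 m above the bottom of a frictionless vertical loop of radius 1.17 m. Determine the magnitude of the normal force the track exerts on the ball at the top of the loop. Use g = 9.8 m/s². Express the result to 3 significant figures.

N = 18.0 N

Energy from release to top (height 2r): mgh = ½mv_top² + mg(2r)
v_top² = 2g(h − 2r) = 2(9.8)(7.82 − 2.340) = 107.41 m²/s²
At the top, both N and weight point toward the centre: N + mg = mv_top²/r
N = m(v_top²/r − g) = 0.220(107.41/1.17 − 9.8) = 18.04 N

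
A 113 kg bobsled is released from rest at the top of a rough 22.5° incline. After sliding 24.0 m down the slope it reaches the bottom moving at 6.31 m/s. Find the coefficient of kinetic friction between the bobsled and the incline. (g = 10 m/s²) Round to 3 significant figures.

μ_k = 0.324

Energy balance down the incline: mg L sinθ − ½mv² = μ_k (mg cosθ) L
mgL sinθ = 10378 J; ½mv² = 2249.6 J
W_f = 10378 − 2249.6 = 8129 J
μ_k = W_f/(mg cosθ · L) = 8129/(1044 × 24.0) = 0.3244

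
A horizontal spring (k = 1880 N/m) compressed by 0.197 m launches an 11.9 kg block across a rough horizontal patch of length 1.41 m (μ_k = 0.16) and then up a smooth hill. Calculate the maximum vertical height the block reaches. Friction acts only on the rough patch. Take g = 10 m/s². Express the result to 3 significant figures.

Spring energy: E₀ = ½kx² = ½(1880)(0.197)² = 36.480 J
Friction: W_f = μ_k mg d = (0.16)(11.9)(10)(1.41) = 26.85 J
Energy at base of ramp: E = 36.480 − 26.85 = 9.6341 J
At max height all remaining energy is PE: mgh = E ⇒ h = E/(mg) = 9.6341/(11.9 × 10) = 0.08096 m

h = 0.0810 m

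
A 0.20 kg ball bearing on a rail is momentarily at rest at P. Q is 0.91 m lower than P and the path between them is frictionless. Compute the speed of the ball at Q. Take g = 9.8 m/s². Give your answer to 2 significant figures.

Mechanical energy is conserved (no friction): mgh = ½mv²
v = √(2gh) = √(2 × 9.8 × 0.91) = √17.836 = 4.223 m/s

v = 4.2 m/s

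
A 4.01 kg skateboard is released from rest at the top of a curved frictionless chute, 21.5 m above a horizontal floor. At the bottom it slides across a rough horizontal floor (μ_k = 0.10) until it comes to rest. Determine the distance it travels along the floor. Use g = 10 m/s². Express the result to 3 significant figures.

Applying the work–energy principle:
At rest all PE has been dissipated by friction: mgh = μ_k m g d
d = h/μ_k = 21.5/0.10 = 215.0 m

d = 215 m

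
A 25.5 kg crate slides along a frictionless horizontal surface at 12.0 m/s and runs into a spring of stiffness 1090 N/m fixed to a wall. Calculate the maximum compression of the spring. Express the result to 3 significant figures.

x = 1.84 m

At max compression the crate is momentarily at rest: ½mv² = ½kx²
x = v√(m/k) = 12.0 × √(25.5/1090) = 1.835 m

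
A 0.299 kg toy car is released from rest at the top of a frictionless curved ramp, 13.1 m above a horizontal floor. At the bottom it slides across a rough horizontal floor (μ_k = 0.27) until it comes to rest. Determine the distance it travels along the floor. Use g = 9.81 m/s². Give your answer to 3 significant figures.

Energy bookkeeping (friction removes W_f = μ_k N d):
At rest all PE has been dissipated by friction: mgh = μ_k m g d
d = h/μ_k = 13.1/0.27 = 48.52 m

d = 48.5 m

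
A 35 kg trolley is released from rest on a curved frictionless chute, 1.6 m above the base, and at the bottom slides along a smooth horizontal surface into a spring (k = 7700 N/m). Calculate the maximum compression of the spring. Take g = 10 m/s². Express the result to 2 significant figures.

At max compression the trolley is momentarily at rest: mgh = ½kx²
x = √(2mgh/k) = √(2 × 35 × 10 × 1.6 / 7700) = 0.3814 m

x = 0.38 m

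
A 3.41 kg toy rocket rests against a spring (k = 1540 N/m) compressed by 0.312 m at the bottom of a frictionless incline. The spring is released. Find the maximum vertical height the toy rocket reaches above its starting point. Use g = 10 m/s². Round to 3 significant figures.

h = 2.20 m

At maximum height the toy rocket is at rest, so ½kx² = mgh
h = kx²/(2mg) = (1540)(0.312)²/(2 × 3.41 × 10) = 2.198 m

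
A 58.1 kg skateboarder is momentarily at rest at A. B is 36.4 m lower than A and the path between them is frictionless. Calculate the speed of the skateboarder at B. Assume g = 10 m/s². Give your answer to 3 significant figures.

Energy conservation between the two points: mgh = ½mv²
The mass cancels from both sides.
v = √(2gh) = √(2 × 10 × 36.4) = √728.00 = 26.98 m/s

v = 27.0 m/s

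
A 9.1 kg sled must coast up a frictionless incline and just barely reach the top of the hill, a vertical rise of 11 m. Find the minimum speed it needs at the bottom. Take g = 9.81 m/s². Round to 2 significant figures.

At the top it is momentarily at rest, so all KE converts to PE: ½mv² = mgh
v = √(2gh) = √(2 × 9.81 × 11) = 14.69 m/s

v = 15 m/s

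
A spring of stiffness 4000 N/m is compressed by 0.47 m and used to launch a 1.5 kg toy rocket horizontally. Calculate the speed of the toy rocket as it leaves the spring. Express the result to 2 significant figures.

v = 24 m/s

Conservation of energy: ½kx² = ½mv²
v = x√(k/m) = 0.47 × √(4000/1.5) = 24.27 m/s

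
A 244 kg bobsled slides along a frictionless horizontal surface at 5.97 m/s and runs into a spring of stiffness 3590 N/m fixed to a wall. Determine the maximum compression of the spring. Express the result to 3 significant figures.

All KE is stored as spring PE at maximum compression: ½mv² = ½kx²
x = v√(m/k) = 5.97 × √(244/3590) = 1.556 m

x = 1.56 m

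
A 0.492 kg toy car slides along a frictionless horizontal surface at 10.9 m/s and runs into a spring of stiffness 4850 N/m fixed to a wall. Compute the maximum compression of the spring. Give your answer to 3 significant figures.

All KE is stored as spring PE at maximum compression: ½mv² = ½kx²
x = v√(m/k) = 10.9 × √(0.492/4850) = 0.1098 m

x = 0.110 m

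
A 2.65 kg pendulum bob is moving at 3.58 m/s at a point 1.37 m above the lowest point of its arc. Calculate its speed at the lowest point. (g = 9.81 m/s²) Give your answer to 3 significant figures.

Equating total energy at the two states: ½mv₀² + mgh = ½mv²
v² = v₀² + 2gh = (3.58)² + 2(9.81)(1.37) = 39.696
v = √39.696 = 6.300 m/s

v = 6.30 m/s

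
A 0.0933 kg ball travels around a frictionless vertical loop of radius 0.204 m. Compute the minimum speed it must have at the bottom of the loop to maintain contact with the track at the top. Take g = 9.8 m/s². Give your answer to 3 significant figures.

At the top: mg = mv_top²/r ⇒ v_top² = gr = 1.999 m²/s²
Energy from bottom to top (height 2r): ½mv_bot² = ½mv_top² + mg(2r)
v_bot² = gr + 4gr = 5gr = 9.996
v_bot = √(5gr) = 3.162 m/s

v = 3.16 m/s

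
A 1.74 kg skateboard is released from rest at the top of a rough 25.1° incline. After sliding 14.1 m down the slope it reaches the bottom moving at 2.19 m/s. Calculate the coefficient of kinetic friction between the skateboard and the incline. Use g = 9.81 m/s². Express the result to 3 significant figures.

Energy balance down the incline: mg L sinθ − ½mv² = μ_k (mg cosθ) L
mgL sinθ = 102.10 J; ½mv² = 4.1726 J
W_f = 102.10 − 4.1726 = 97.92 J
μ_k = W_f/(mg cosθ · L) = 97.92/(15.46 × 14.1) = 0.4493

μ_k = 0.449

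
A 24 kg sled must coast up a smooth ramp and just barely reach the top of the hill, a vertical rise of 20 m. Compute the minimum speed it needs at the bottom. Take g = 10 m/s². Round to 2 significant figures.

v = 20 m/s

At the top it is momentarily at rest, so all KE converts to PE: ½mv² = mgh
v = √(2gh) = √(2 × 10 × 20) = 20.00 m/s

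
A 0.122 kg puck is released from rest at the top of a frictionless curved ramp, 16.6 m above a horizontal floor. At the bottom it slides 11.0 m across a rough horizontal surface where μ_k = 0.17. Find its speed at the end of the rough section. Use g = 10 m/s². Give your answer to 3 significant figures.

v = 17.2 m/s

Applying the work–energy principle:
mgh = ½mv² + μ_k m g d
W_f = μ_k mg d = (0.17)(0.122)(10)(11.0) = 2.281 J
½mv² = mgh − W_f = 20.252 − 2.281 = 17.971 J
v = √(2 × 17.971/0.122) = 17.16 m/s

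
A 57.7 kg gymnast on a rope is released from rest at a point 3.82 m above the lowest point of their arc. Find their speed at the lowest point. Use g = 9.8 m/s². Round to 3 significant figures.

v = 8.65 m/s

Mechanical energy is conserved (no friction): mgh = ½mv²
v = √(2gh) = √(2 × 9.8 × 3.82) = √74.872 = 8.653 m/s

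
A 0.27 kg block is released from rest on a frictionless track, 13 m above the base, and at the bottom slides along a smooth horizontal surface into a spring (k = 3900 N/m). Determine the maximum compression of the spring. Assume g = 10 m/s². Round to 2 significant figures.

Energy conservation (no friction) from release to max compression: mgh = ½kx²
x = √(2mgh/k) = √(2 × 0.27 × 10 × 13 / 3900) = 0.1342 m

x = 0.13 m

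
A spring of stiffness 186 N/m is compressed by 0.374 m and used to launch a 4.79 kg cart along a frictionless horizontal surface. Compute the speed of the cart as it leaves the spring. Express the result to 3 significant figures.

The cart leaves the spring when the spring is at natural length, so ½kx² = ½mv²
v = x√(k/m) = 0.374 × √(186/4.79) = 2.331 m/s

v = 2.33 m/s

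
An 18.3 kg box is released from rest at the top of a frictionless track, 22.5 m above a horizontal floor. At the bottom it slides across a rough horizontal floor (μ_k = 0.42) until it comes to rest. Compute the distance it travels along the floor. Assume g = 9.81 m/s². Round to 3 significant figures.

d = 53.6 m

Applying the work–energy principle:
At rest all PE has been dissipated by friction: mgh = μ_k m g d
d = h/μ_k = 22.5/0.42 = 53.57 m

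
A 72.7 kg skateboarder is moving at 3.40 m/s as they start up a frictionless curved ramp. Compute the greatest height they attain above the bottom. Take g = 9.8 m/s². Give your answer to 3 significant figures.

By energy conservation, ½mv² = mgh
h = v²/(2g) = 3.40²/(2 × 9.8) = 0.5898 m

h = 0.590 m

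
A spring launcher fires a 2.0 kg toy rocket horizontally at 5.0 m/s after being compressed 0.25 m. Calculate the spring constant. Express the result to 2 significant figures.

k = 800 N/m

Spring PE at full compression equals KE at release: ½kx² = ½mv²
k = mv²/x² = (2.0)(5.0)²/(0.25)² = 800.0 N/m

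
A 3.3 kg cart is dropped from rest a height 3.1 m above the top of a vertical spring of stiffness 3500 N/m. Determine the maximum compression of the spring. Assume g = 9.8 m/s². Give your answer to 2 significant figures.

x = 0.25 m

Let x be the compression. The total drop is H + x, and the cart is instantaneously at rest at max compression, so energy conservation gives:
mg(H + x) = ½kx²
½(3500)x² − (3.3)(9.8)x − (3.3)(9.8)(3.1) = 0
1750x² − 32.34x − 100.3 = 0
x = [32.34 + √(1046 + 701778)]/(2 × 1750) = 0.2488 m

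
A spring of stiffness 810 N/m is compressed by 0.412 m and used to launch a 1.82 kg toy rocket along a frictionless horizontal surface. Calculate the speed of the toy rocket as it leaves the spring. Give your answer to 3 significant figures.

v = 8.69 m/s

The toy rocket leaves the spring when the spring is at natural length, so ½kx² = ½mv²
v = x√(k/m) = 0.412 × √(810/1.82) = 8.692 m/s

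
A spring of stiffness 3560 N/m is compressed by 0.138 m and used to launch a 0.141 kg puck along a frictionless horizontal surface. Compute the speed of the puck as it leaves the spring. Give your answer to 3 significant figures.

The puck leaves the spring when the spring is at natural length, so ½kx² = ½mv²
v = x√(k/m) = 0.138 × √(3560/0.141) = 21.93 m/s

v = 21.9 m/s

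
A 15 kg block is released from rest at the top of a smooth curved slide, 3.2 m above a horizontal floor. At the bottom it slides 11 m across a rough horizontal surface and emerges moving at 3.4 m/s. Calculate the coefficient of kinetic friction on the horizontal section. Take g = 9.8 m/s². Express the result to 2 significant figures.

Applying the work–energy principle:
mgh = ½mv² + μ_k m g d
mgh = 470.40 J; ½mv² = 86.700 J
W_f = 470.40 − 86.700 = 383.7 J
μ_k = W_f/(mg·d) = 383.7/(147.0 × 11) = 0.2373

μ_k = 0.24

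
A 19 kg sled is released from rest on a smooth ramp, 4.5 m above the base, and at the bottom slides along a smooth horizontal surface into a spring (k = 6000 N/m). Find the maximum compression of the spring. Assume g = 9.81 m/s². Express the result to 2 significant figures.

Energy conservation (no friction) from release to max compression: mgh = ½kx²
x = √(2mgh/k) = √(2 × 19 × 9.81 × 4.5 / 6000) = 0.5288 m

x = 0.53 m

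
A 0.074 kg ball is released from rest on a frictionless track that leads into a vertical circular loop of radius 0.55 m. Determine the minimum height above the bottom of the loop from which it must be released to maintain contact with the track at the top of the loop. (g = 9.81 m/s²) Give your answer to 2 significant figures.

h = 1.4 m

At the top, for minimum speed gravity alone supplies the centripetal force: mg = mv_top²/r ⇒ v_top² = gr = 5.396 m²/s²
Energy conservation from release height h to the top (height 2r): mgh = ½mv_top² + mg(2r)
h = v_top²/(2g) + 2r = r/2 + 2r = 5r/2 = 1.375 m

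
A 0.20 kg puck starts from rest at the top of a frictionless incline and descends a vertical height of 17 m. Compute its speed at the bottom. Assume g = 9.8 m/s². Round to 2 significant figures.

v = 18 m/s

Mechanical energy is conserved (no friction): mgh = ½mv²
v = √(2gh) = √(2 × 9.8 × 17) = √333.20 = 18.25 m/s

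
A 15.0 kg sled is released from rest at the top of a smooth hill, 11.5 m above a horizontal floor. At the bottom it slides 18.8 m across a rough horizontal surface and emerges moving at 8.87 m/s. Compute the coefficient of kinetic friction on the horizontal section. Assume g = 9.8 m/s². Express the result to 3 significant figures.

Applying the work–energy principle:
mgh = ½mv² + μ_k m g d
mgh = 1690.5 J; ½mv² = 590.08 J
W_f = 1690.5 − 590.08 = 1100 J
μ_k = W_f/(mg·d) = 1100/(147.0 × 18.8) = 0.3982

μ_k = 0.398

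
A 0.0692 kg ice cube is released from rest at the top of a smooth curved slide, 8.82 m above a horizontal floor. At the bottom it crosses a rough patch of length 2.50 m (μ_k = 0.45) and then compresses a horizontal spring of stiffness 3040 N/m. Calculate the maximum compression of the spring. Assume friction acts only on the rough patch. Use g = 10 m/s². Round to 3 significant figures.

Initial energy: E₁ = mgh = (0.0692)(10)(8.82) = 6.1034 J
Friction removes W_f = μ_k mg d = (0.45)(0.0692)(10)(2.50) = 0.7785 J
Energy reaching the spring: E = 6.1034 − 0.7785 = 5.3249 J
At max compression ½kx² = E ⇒ x = √(2E/k) = √(2 × 5.3249/3040) = 0.05919 m

x = 0.0592 m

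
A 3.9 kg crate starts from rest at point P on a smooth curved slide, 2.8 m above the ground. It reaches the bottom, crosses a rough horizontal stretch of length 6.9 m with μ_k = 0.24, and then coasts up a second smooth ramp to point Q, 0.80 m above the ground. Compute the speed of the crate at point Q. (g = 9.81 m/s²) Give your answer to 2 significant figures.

Energy at P: mgh₁ = (3.9)(9.81)(2.8) = 107.13 J
Friction loss: W_f = μ_k mg d = 63.36 J
At Q: ½mv² + mgh₂ = mgh₁ − W_f
½mv² = 107.13 − 63.36 − 30.607 = 13.161 J
v = √(2 × 13.161/3.9) = 2.598 m/s

v = 2.6 m/s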